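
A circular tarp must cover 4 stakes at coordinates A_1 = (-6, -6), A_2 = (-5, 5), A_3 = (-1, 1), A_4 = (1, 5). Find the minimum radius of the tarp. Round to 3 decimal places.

6.519

The minimum enclosing circle of a finite set is fixed by two of the points (as a diameter) or three (as a circumcircle).
The farthest pair is A_1–A_4 with squared distance 170. The circle on this segment as diameter has centre (-2.5, -0.5) and r² = 170/4 = 42.5.
Check A_2: distance² to centre = 36.5 ≤ 42.5, so it lies inside.
All remaining points lie in this disk, and no smaller disk contains both endpoints, so this is the minimum enclosing circle.
r = √(42.5) ≈ 6.519.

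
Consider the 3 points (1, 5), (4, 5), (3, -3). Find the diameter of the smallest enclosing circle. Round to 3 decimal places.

Call the three points A, B, C in the order given.
Side lengths²: AB² = 9, AC² = 68, BC² = 65.
Since AC² = 68 < 65 + 9 = 74, the triangle is acute, so the smallest enclosing circle is the circumcircle.
Circumcentre = (2.5, 1.125), r² = 17.265625.
Diameter = 2r = 2√(17.265625) ≈ 8.310.

8.310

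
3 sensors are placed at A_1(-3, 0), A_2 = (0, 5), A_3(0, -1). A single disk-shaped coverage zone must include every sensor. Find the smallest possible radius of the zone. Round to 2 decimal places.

Side lengths²: A_1A_2² = 34, A_1A_3² = 10, A_2A_3² = 36.
Since A_2A_3² = 36 < 34 + 10 = 44, the triangle is acute, so the smallest enclosing circle is the circumcircle.
Circumcentre = (-2/3, 2), r² = 85/9.
r = √(85/9) ≈ 3.07.

3.07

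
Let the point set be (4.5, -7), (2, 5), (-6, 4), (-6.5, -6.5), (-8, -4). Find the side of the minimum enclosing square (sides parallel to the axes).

12.5

The bounding box has width 12.5 and height 12.
An axis-aligned square enclosing the set must have side ≥ max(width, height).
So the minimum side is max(12.5, 12) = 12.5.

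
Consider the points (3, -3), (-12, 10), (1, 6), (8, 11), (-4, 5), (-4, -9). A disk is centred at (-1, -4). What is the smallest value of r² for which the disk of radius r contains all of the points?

The required radius is the distance from (-1, -4) to the farthest point.
Squared distances: 17, 317, 104, 306, 90, 34.
Maximum is 317, attained at (-12, 10).

317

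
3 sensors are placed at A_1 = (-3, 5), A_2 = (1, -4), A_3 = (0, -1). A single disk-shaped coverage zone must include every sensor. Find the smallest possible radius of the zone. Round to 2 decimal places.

4.92

Side lengths²: A_1A_2² = 97, A_1A_3² = 45, A_2A_3² = 10.
Since A_1A_2² = 97 ≥ 45 + 10 = 55, the angle opposite A_1A_2 is not acute, so the smallest enclosing circle has A_1A_2 as diameter.
Centre = midpoint of A_1A_2 = (-1, 0.5), r² = 97/4 = 24.25.
r = √(24.25) ≈ 4.92.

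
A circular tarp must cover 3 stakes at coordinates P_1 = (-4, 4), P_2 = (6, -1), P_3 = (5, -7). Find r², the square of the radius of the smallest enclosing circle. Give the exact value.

50.5

Side lengths²: P_1P_2² = 125, P_1P_3² = 202, P_2P_3² = 37.
Since P_1P_3² = 202 ≥ 125 + 37 = 162, the angle opposite P_1P_3 is not acute, so the smallest enclosing circle has P_1P_3 as diameter.
Centre = midpoint of P_1P_3 = (0.5, -1.5), r² = 202/4 = 50.5.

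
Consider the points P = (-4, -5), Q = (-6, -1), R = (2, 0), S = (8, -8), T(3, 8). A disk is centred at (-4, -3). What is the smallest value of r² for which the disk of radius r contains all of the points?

The required radius is the distance from (-4, -3) to the farthest point.
Squared distances: 4, 8, 45, 169, 170.
Maximum is 170, attained at T.

170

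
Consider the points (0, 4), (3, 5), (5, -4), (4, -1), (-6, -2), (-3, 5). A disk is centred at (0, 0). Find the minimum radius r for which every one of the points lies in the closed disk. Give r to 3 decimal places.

6.403

The required radius is the distance from (0, 0) to the farthest point.
Squared distances: 16, 34, 41, 17, 40, 34.
Maximum is 41, attained at (5, -4).
r = √41 ≈ 6.403.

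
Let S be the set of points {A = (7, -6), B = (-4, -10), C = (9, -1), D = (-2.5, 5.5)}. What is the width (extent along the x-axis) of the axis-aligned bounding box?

max x = 9, min x = -4, so width = 13.

13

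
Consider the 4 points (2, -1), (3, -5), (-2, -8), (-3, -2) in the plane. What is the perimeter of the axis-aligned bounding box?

26

Width = max x − min x = 3 − (-3) = 6.
Height = max y − min y = -1 − (-8) = 7.
Perimeter = 2(6 + 7) = 26.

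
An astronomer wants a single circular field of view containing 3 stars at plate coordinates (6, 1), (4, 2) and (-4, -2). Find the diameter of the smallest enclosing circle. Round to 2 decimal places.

Call the three points A, B, C in the order given.
Side lengths²: AB² = 5, AC² = 109, BC² = 80.
Since AC² = 109 ≥ 80 + 5 = 85, the angle opposite AC is not acute, so the smallest enclosing circle has AC as diameter.
Centre = midpoint of AC = (1, -0.5), r² = 109/4 = 27.25.
Diameter = 2r = 2√(27.25) ≈ 10.44.

10.44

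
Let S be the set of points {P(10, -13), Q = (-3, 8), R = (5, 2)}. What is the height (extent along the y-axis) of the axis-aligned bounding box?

21

max y = 8, min y = -13, so height = 21.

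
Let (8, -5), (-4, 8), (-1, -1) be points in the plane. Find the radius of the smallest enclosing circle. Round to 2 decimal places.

8.85

Call the three points A, B, C in the order given.
Side lengths²: AB² = 313, AC² = 97, BC² = 90.
Since AB² = 313 ≥ 97 + 90 = 187, the angle opposite AB is not acute, so the smallest enclosing circle has AB as diameter.
Centre = midpoint of AB = (2, 1.5), r² = 313/4 = 78.25.
r = √(78.25) ≈ 8.85.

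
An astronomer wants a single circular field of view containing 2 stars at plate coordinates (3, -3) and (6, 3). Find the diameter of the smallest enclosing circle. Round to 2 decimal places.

The smallest circle enclosing two points has them as diameter endpoints.
Centre = midpoint = (4.5, 0); r² = |(3, -3)−(6, 3)|²/4 = 45/4 = 11.25.
Diameter = 2r = 2√(11.25) ≈ 6.71.

6.71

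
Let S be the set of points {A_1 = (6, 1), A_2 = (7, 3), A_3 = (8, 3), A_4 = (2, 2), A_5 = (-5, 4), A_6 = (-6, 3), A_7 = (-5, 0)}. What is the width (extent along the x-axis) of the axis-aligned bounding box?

max x = 8, min x = -6, so width = 14.

14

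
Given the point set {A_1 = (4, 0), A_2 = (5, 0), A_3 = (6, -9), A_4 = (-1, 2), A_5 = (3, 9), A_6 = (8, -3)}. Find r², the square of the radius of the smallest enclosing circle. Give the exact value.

By Welzl's lemma the MEC is supported by two points (diametrically opposite) or three points (on a circumcircle).
The farthest pair is A_3–A_5 with squared distance 333. The circle on this segment as diameter has centre (4.5, 0) and r² = 333/4 = 83.25.
Check A_1: distance² to centre = 0.25 ≤ 83.25, so it lies inside.
All remaining points lie in this disk, and no smaller disk contains both endpoints, so this is the minimum enclosing circle.

83.25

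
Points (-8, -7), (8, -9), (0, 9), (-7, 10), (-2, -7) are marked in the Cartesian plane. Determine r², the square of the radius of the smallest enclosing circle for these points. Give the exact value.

By Welzl's lemma the MEC is supported by two points (diametrically opposite) or three points (on a circumcircle).
The farthest pair is (8, -9)–(-7, 10) with squared distance 586. The circle on this segment as diameter has centre (0.5, 0.5) and r² = 586/4 = 146.5.
Check (-8, -7): distance² to centre = 128.5 ≤ 146.5, so it lies inside.
All remaining points lie in this disk, and no smaller disk contains both endpoints, so this is the minimum enclosing circle.

146.5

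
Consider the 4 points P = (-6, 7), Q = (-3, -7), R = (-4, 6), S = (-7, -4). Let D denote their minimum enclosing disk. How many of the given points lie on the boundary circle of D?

A smallest enclosing disk is always determined by at most three of the input points on its boundary.
The farthest pair is P–Q with squared distance 205. The circle on this segment as diameter has centre (-4.5, 0) and r² = 205/4 = 51.25.
Check R: distance² to centre = 36.25 ≤ 51.25, so it lies inside.
All remaining points lie in this disk, and no smaller disk contains both endpoints, so this is the minimum enclosing circle.
The points at distance exactly r from the centre are P, Q — 2 points.

2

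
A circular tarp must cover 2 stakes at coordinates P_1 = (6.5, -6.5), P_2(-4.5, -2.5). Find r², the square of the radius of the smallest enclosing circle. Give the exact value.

34.25

The smallest circle enclosing two points has them as diameter endpoints.
Centre = midpoint = (1, -4.5); r² = |P_1P_2|²/4 = 137/4 = 34.25.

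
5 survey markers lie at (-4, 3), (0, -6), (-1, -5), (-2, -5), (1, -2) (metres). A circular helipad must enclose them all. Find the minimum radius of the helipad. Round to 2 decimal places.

4.92

By Welzl's lemma the MEC is supported by two points (diametrically opposite) or three points (on a circumcircle).
The farthest pair is (-4, 3)–(0, -6) with squared distance 97. The circle on this segment as diameter has centre (-2, -1.5) and r² = 97/4 = 24.25.
Check (-1, -5): distance² to centre = 13.25 ≤ 24.25, so it lies inside.
All remaining points lie in this disk, and no smaller disk contains both endpoints, so this is the minimum enclosing circle.
r = √(24.25) ≈ 4.92.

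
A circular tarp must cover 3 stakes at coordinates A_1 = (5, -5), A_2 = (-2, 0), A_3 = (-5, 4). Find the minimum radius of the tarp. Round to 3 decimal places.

Side lengths²: A_1A_2² = 74, A_1A_3² = 181, A_2A_3² = 25.
Since A_1A_3² = 181 ≥ 74 + 25 = 99, the angle opposite A_1A_3 is not acute, so the smallest enclosing circle has A_1A_3 as diameter.
Centre = midpoint of A_1A_3 = (0, -0.5), r² = 181/4 = 45.25.
r = √(45.25) ≈ 6.727.

6.727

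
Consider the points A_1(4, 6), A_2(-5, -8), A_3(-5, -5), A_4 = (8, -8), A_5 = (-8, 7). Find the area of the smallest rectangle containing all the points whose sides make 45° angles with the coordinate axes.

356.5

In coordinates u = x + y, v = x − y the rectangle is axis-aligned; the map (x,y)→(u,v) scales areas by 2.
u-values: 10, -13, -10, 0, -1; range = 10 − (-13) = 23.
v-values: -2, 3, 0, 16, -15; range = 16 − (-15) = 31.
Area = (23 × 31) / 2 = 356.5.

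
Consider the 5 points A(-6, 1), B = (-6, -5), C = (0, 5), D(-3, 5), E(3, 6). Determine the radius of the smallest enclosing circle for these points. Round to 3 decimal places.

7.106

By Welzl's lemma the MEC is supported by two points (diametrically opposite) or three points (on a circumcircle).
The farthest pair is B–E with squared distance 202. The circle on this segment as diameter has centre (-1.5, 0.5) and r² = 202/4 = 50.5.
Check A: distance² to centre = 20.5 ≤ 50.5, so it lies inside.
All remaining points lie in this disk, and no smaller disk contains both endpoints, so this is the minimum enclosing circle.
r = √(50.5) ≈ 7.106.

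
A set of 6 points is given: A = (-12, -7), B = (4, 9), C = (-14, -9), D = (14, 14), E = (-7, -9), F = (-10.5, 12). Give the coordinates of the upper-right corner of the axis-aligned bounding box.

(14, 14)

x-range [-14, 14], y-range [-9, 14].
The upper-right corner is (14, 14).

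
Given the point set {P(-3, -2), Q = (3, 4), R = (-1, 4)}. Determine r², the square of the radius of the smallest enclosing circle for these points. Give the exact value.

18

Side lengths²: PQ² = 72, PR² = 40, QR² = 16.
Since PQ² = 72 ≥ 40 + 16 = 56, the angle opposite PQ is not acute, so the smallest enclosing circle has PQ as diameter.
Centre = midpoint of PQ = (0, 1), r² = 72/4 = 18.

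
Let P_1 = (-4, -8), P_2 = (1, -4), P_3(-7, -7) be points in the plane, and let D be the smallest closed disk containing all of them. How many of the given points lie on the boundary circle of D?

Side lengths²: P_1P_2² = 41, P_1P_3² = 10, P_2P_3² = 73.
Since P_2P_3² = 73 ≥ 41 + 10 = 51, the angle opposite P_2P_3 is not acute, so the smallest enclosing circle has P_2P_3 as diameter.
Centre = midpoint of P_2P_3 = (-3, -5.5), r² = 73/4 = 18.25.
The points at distance exactly r from the centre are P_2, P_3 — 2 points.

2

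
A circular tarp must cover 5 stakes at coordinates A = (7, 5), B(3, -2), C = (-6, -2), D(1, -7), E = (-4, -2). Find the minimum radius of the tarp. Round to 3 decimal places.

7.474

A smallest enclosing disk is always determined by at most three of the input points on its boundary.
The minimum enclosing circle is determined by three boundary points: A, C, D.
Their circumcentre is (20/19, 9/19) with r² = 20165/361.
The farthest remaining point E is at distance² 11425/361 ≤ 20165/361.
r = √(20165/361) ≈ 7.474.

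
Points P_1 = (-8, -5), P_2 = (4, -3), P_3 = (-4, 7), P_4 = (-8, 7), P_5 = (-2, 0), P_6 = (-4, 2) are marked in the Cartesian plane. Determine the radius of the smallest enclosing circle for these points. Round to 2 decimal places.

The minimum enclosing circle is determined by three boundary points: P_1, P_2, P_4.
Their circumcentre is (-17/6, 1) with r² = 2257/36.
The farthest remaining point P_3 is at distance² 1345/36 ≤ 2257/36.
r = √(2257/36) ≈ 7.92.

7.92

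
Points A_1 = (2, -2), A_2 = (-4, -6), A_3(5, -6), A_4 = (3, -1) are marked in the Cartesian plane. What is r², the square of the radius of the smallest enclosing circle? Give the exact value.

The minimum enclosing circle of a finite set is fixed by two of the points (as a diameter) or three (as a circumcircle).
The minimum enclosing circle is determined by three boundary points: A_2, A_3, A_4.
Their circumcentre is (0.5, -4.9) with r² = 21.46.
The farthest remaining point A_1 is at distance² 10.66 ≤ 21.46.

21.46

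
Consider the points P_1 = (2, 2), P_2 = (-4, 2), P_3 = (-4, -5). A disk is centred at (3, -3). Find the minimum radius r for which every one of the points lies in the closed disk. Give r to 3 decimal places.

8.602

The required radius is the distance from (3, -3) to the farthest point.
Squared distances: 26, 74, 53.
Maximum is 74, attained at P_2.
r = √74 ≈ 8.602.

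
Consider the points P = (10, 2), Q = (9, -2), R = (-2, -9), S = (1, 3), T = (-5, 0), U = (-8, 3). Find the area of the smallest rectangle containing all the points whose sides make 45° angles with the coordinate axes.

In coordinates u = x + y, v = x − y the rectangle is axis-aligned; the map (x,y)→(u,v) scales areas by 2.
u-values: 12, 7, -11, 4, -5, -5; range = 12 − (-11) = 23.
v-values: 8, 11, 7, -2, -5, -11; range = 11 − (-11) = 22.
Area = (23 × 22) / 2 = 253.

253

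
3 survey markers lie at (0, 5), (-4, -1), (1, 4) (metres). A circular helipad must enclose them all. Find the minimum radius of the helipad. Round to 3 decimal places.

Call the three points A, B, C in the order given.
Side lengths²: AB² = 52, AC² = 2, BC² = 50.
Since AB² = 52 ≥ 50 + 2 = 52, the angle opposite AB is not acute, so the smallest enclosing circle has AB as diameter.
Centre = midpoint of AB = (-2, 2), r² = 52/4 = 13.
r = √13 ≈ 3.606.

3.606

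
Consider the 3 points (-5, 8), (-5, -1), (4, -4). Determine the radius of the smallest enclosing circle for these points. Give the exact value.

Call the three points A, B, C in the order given.
Side lengths²: AB² = 81, AC² = 225, BC² = 90.
Since AC² = 225 ≥ 90 + 81 = 171, the angle opposite AC is not acute, so the smallest enclosing circle has AC as diameter.
Centre = midpoint of AC = (-0.5, 2), r² = 225/4 = 56.25.
r = √(56.25) = 7.5.

7.5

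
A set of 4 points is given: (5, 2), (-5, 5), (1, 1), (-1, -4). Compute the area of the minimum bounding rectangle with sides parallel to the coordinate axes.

90

x ranges over [-5, 5], width 10.
y ranges over [-4, 5], height 9.
Area = 10 × 9 = 90.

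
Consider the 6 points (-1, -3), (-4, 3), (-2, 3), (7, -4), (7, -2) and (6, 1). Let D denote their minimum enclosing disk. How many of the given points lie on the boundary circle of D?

2

A smallest enclosing disk is always determined by at most three of the input points on its boundary.
The farthest pair is (-4, 3)–(7, -4) with squared distance 170. The circle on this segment as diameter has centre (1.5, -0.5) and r² = 170/4 = 42.5.
Check (-1, -3): distance² to centre = 12.5 ≤ 42.5, so it lies inside.
All remaining points lie in this disk, and no smaller disk contains both endpoints, so this is the minimum enclosing circle.
The points at distance exactly r from the centre are (-4, 3), (7, -4) — 2 points.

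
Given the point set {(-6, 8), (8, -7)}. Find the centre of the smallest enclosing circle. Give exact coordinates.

(1, 0.5)

The smallest circle enclosing two points has them as diameter endpoints.
Centre = midpoint = (1, 0.5); r² = |(-6, 8)−(8, -7)|²/4 = 421/4 = 105.25.
Centre = (1, 0.5).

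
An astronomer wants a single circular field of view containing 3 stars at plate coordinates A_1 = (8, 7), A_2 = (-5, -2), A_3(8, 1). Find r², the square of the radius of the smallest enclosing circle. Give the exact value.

Side lengths²: A_1A_2² = 250, A_1A_3² = 36, A_2A_3² = 178.
Since A_1A_2² = 250 ≥ 178 + 36 = 214, the angle opposite A_1A_2 is not acute, so the smallest enclosing circle has A_1A_2 as diameter.
Centre = midpoint of A_1A_2 = (1.5, 2.5), r² = 250/4 = 62.5.

62.5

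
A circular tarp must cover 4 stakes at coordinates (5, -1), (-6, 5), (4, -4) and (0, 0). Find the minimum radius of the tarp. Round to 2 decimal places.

By Welzl's lemma the MEC is supported by two points (diametrically opposite) or three points (on a circumcircle).
The farthest pair is (-6, 5)–(4, -4) with squared distance 181. The circle on this segment as diameter has centre (-1, 0.5) and r² = 181/4 = 45.25.
Check (5, -1): distance² to centre = 38.25 ≤ 45.25, so it lies inside.
All remaining points lie in this disk, and no smaller disk contains both endpoints, so this is the minimum enclosing circle.
r = √(45.25) ≈ 6.73.

6.73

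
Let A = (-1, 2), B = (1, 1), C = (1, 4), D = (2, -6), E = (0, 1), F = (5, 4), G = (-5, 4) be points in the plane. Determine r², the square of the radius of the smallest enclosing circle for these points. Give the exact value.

40.6025

The minimum enclosing circle is determined by three boundary points: D, F, G.
Their circumcentre is (0, 0.05) with r² = 40.6025.
The farthest remaining point C is at distance² 16.6025 ≤ 40.6025.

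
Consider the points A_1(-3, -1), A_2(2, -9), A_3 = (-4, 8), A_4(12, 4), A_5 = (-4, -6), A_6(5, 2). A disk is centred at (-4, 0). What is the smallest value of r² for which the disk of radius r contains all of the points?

The required radius is the distance from (-4, 0) to the farthest point.
Squared distances: 2, 117, 64, 272, 36, 85.
Maximum is 272, attained at A_4.

272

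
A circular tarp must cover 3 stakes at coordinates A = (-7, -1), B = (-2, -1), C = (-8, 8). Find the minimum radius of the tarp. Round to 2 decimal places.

5.41

Side lengths²: AB² = 25, AC² = 82, BC² = 117.
Since BC² = 117 ≥ 82 + 25 = 107, the angle opposite BC is not acute, so the smallest enclosing circle has BC as diameter.
Centre = midpoint of BC = (-5, 3.5), r² = 117/4 = 29.25.
r = √(29.25) ≈ 5.41.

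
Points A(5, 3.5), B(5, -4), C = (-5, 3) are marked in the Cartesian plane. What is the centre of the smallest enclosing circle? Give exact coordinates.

Side lengths²: AB² = 56.25, AC² = 100.25, BC² = 149.
Since BC² = 149 < 100.25 + 56.25 = 156.5, the triangle is acute, so the smallest enclosing circle is the circumcircle.
Circumcentre = (0.175, -0.25), r² = 37.343125.
Centre = (0.175, -0.25).

(0.175, -0.25)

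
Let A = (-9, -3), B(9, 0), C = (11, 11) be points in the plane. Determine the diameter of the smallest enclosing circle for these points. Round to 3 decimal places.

24.413

Side lengths²: AB² = 333, AC² = 596, BC² = 125.
Since AC² = 596 ≥ 333 + 125 = 458, the angle opposite AC is not acute, so the smallest enclosing circle has AC as diameter.
Centre = midpoint of AC = (1, 4), r² = 596/4 = 149.
Diameter = 2r = 2√149 ≈ 24.413.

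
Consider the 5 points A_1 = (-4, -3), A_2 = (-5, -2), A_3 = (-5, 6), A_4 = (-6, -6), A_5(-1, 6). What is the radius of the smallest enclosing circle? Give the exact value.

6.5

The minimum enclosing circle of a finite set is fixed by two of the points (as a diameter) or three (as a circumcircle).
The farthest pair is A_4–A_5 with squared distance 169. The circle on this segment as diameter has centre (-3.5, 0) and r² = 169/4 = 42.25.
Check A_1: distance² to centre = 9.25 ≤ 42.25, so it lies inside.
All remaining points lie in this disk, and no smaller disk contains both endpoints, so this is the minimum enclosing circle.
r = √(42.25) = 6.5.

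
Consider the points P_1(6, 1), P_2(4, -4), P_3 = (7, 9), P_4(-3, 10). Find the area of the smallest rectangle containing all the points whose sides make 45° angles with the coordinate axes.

168

In coordinates u = x + y, v = x − y the rectangle is axis-aligned; the map (x,y)→(u,v) scales areas by 2.
u-values: 7, 0, 16, 7; range = 16 − 0 = 16.
v-values: 5, 8, -2, -13; range = 8 − (-13) = 21.
Area = (16 × 21) / 2 = 168.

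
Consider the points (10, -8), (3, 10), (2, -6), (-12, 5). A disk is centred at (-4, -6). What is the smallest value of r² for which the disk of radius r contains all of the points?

The required radius is the distance from (-4, -6) to the farthest point.
Squared distances: 200, 305, 36, 185.
Maximum is 305, attained at (3, 10).

305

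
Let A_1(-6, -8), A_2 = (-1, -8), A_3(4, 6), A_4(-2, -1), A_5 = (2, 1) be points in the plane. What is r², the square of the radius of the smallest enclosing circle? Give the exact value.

74

The minimum enclosing circle of a finite set is fixed by two of the points (as a diameter) or three (as a circumcircle).
The farthest pair is A_1–A_3 with squared distance 296. The circle on this segment as diameter has centre (-1, -1) and r² = 296/4 = 74.
Check A_2: distance² to centre = 49 ≤ 74, so it lies inside.
All remaining points lie in this disk, and no smaller disk contains both endpoints, so this is the minimum enclosing circle.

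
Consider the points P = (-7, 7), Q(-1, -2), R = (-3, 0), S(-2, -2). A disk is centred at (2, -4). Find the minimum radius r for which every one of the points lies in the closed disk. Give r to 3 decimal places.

14.213

The required radius is the distance from (2, -4) to the farthest point.
Squared distances: 202, 13, 41, 20.
Maximum is 202, attained at P.
r = √202 ≈ 14.213.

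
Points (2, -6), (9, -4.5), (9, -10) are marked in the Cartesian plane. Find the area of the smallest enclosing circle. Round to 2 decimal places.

Call the three points A, B, C in the order given.
Side lengths²: AB² = 51.25, AC² = 65, BC² = 30.25.
Since AC² = 65 < 51.25 + 30.25 = 81.5, the triangle is acute, so the smallest enclosing circle is the circumcircle.
Circumcentre = (83/14, -7.25), r² = 13325/784.
Area = π·r² = π·13325/784 ≈ 53.40.

53.40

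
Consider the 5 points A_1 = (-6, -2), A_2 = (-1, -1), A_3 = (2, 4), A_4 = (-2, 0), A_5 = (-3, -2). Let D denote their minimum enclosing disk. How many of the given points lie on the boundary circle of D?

2

The minimum enclosing circle of a finite set is fixed by two of the points (as a diameter) or three (as a circumcircle).
The farthest pair is A_1–A_3 with squared distance 100. The circle on this segment as diameter has centre (-2, 1) and r² = 100/4 = 25.
Check A_2: distance² to centre = 5 ≤ 25, so it lies inside.
All remaining points lie in this disk, and no smaller disk contains both endpoints, so this is the minimum enclosing circle.
The points at distance exactly r from the centre are A_1, A_3 — 2 points.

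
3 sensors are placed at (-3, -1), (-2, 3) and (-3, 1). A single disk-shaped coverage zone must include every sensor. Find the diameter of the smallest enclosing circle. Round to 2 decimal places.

Call the three points A, B, C in the order given.
Side lengths²: AB² = 17, AC² = 4, BC² = 5.
Since AB² = 17 ≥ 5 + 4 = 9, the angle opposite AB is not acute, so the smallest enclosing circle has AB as diameter.
Centre = midpoint of AB = (-2.5, 1), r² = 17/4 = 4.25.
Diameter = 2r = 2√(4.25) ≈ 4.12.

4.12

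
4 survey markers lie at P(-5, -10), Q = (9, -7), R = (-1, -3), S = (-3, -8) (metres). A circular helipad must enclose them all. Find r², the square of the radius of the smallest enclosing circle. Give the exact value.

51.25

By Welzl's lemma the MEC is supported by two points (diametrically opposite) or three points (on a circumcircle).
The farthest pair is P–Q with squared distance 205. The circle on this segment as diameter has centre (2, -8.5) and r² = 205/4 = 51.25.
Check R: distance² to centre = 39.25 ≤ 51.25, so it lies inside.
All remaining points lie in this disk, and no smaller disk contains both endpoints, so this is the minimum enclosing circle.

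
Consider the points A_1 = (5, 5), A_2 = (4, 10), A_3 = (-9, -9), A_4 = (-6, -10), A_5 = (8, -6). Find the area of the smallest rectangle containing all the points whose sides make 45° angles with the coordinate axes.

320

In coordinates u = x + y, v = x − y the rectangle is axis-aligned; the map (x,y)→(u,v) scales areas by 2.
u-values: 10, 14, -18, -16, 2; range = 14 − (-18) = 32.
v-values: 0, -6, 0, 4, 14; range = 14 − (-6) = 20.
Area = (32 × 20) / 2 = 320.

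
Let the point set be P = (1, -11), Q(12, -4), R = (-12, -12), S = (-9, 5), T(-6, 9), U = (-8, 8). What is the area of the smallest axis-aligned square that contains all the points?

The bounding box has width 24 and height 21.
An axis-aligned square enclosing the set must have side ≥ max(width, height).
So the minimum side is max(24, 21) = 24.
Area = 24² = 576.

576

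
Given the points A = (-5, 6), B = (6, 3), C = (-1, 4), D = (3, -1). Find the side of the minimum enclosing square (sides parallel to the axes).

The bounding box has width 11 and height 7.
An axis-aligned square enclosing the set must have side ≥ max(width, height).
So the minimum side is max(11, 7) = 11.

11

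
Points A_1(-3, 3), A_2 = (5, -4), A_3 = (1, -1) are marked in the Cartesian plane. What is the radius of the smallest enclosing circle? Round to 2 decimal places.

Side lengths²: A_1A_2² = 113, A_1A_3² = 32, A_2A_3² = 25.
Since A_1A_2² = 113 ≥ 32 + 25 = 57, the angle opposite A_1A_2 is not acute, so the smallest enclosing circle has A_1A_2 as diameter.
Centre = midpoint of A_1A_2 = (1, -0.5), r² = 113/4 = 28.25.
r = √(28.25) ≈ 5.32.

5.32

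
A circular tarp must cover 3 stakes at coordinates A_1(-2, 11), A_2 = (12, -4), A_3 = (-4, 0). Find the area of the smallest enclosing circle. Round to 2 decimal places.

Side lengths²: A_1A_2² = 421, A_1A_3² = 125, A_2A_3² = 272.
Since A_1A_2² = 421 ≥ 272 + 125 = 397, the angle opposite A_1A_2 is not acute, so the smallest enclosing circle has A_1A_2 as diameter.
Centre = midpoint of A_1A_2 = (5, 3.5), r² = 421/4 = 105.25.
Area = π·r² = π·105.25 ≈ 330.65.

330.65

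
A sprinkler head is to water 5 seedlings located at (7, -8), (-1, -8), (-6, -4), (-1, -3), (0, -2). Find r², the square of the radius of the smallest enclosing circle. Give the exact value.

46.25

The minimum enclosing circle of a finite set is fixed by two of the points (as a diameter) or three (as a circumcircle).
The farthest pair is (7, -8)–(-6, -4) with squared distance 185. The circle on this segment as diameter has centre (0.5, -6) and r² = 185/4 = 46.25.
Check (-1, -8): distance² to centre = 6.25 ≤ 46.25, so it lies inside.
All remaining points lie in this disk, and no smaller disk contains both endpoints, so this is the minimum enclosing circle.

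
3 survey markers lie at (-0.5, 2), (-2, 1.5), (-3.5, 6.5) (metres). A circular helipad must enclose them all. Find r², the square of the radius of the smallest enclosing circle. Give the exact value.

Call the three points A, B, C in the order given.
Side lengths²: AB² = 2.5, AC² = 29.25, BC² = 27.25.
Since AC² = 29.25 < 27.25 + 2.5 = 29.75, the triangle is acute, so the smallest enclosing circle is the circumcircle.
Circumcentre = (-91/44, 185/44), r² = 7085/968.

7085/968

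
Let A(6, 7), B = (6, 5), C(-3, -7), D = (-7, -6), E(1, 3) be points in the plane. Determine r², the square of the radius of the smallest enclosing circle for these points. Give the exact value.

84.5

The farthest pair is A–D with squared distance 338. The circle on this segment as diameter has centre (-0.5, 0.5) and r² = 338/4 = 84.5.
Check B: distance² to centre = 62.5 ≤ 84.5, so it lies inside.
All remaining points lie in this disk, and no smaller disk contains both endpoints, so this is the minimum enclosing circle.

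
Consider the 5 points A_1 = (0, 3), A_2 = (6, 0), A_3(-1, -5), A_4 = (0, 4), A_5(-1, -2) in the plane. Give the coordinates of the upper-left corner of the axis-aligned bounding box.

(-1, 4)

x-range [-1, 6], y-range [-5, 4].
The upper-left corner is (-1, 4).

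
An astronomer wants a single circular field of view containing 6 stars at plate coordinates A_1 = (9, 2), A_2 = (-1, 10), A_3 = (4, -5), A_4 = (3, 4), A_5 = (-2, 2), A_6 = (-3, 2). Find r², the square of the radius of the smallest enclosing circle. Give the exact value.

By Welzl's lemma the MEC is supported by two points (diametrically opposite) or three points (on a circumcircle).
The farthest pair is A_2–A_3 with squared distance 250. The circle on this segment as diameter has centre (1.5, 2.5) and r² = 250/4 = 62.5.
Check A_1: distance² to centre = 56.5 ≤ 62.5, so it lies inside.
All remaining points lie in this disk, and no smaller disk contains both endpoints, so this is the minimum enclosing circle.

62.5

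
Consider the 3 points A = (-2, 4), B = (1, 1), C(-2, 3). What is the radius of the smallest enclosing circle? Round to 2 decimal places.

2.12

Side lengths²: AB² = 18, AC² = 1, BC² = 13.
Since AB² = 18 ≥ 13 + 1 = 14, the angle opposite AB is not acute, so the smallest enclosing circle has AB as diameter.
Centre = midpoint of AB = (-0.5, 2.5), r² = 18/4 = 4.5.
r = √(4.5) ≈ 2.12.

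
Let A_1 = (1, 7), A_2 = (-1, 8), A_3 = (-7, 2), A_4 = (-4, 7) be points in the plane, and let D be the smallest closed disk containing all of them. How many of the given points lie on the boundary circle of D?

2

A smallest enclosing disk is always determined by at most three of the input points on its boundary.
The farthest pair is A_1–A_3 with squared distance 89. The circle on this segment as diameter has centre (-3, 4.5) and r² = 89/4 = 22.25.
Check A_2: distance² to centre = 16.25 ≤ 22.25, so it lies inside.
All remaining points lie in this disk, and no smaller disk contains both endpoints, so this is the minimum enclosing circle.
The points at distance exactly r from the centre are A_1, A_3 — 2 points.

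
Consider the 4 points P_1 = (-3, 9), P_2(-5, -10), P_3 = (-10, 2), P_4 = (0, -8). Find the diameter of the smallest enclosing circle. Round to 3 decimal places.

19.105

By Welzl's lemma the MEC is supported by two points (diametrically opposite) or three points (on a circumcircle).
The farthest pair is P_1–P_2 with squared distance 365. The circle on this segment as diameter has centre (-4, -0.5) and r² = 365/4 = 91.25.
Check P_3: distance² to centre = 42.25 ≤ 91.25, so it lies inside.
All remaining points lie in this disk, and no smaller disk contains both endpoints, so this is the minimum enclosing circle.
Diameter = 2r = 2√(91.25) ≈ 19.105.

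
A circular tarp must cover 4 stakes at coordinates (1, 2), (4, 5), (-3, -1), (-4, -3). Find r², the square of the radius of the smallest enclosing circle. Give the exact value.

A smallest enclosing disk is always determined by at most three of the input points on its boundary.
The farthest pair is (4, 5)–(-4, -3) with squared distance 128. The circle on this segment as diameter has centre (0, 1) and r² = 128/4 = 32.
Check (1, 2): distance² to centre = 2 ≤ 32, so it lies inside.
All remaining points lie in this disk, and no smaller disk contains both endpoints, so this is the minimum enclosing circle.

32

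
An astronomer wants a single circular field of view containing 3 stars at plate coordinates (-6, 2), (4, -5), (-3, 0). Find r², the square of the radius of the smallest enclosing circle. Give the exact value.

37.25

Call the three points A, B, C in the order given.
Side lengths²: AB² = 149, AC² = 13, BC² = 74.
Since AB² = 149 ≥ 74 + 13 = 87, the angle opposite AB is not acute, so the smallest enclosing circle has AB as diameter.
Centre = midpoint of AB = (-1, -1.5), r² = 149/4 = 37.25.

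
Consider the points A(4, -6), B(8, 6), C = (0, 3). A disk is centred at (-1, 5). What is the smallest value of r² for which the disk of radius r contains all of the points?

The required radius is the distance from (-1, 5) to the farthest point.
Squared distances: 146, 82, 5.
Maximum is 146, attained at A.

146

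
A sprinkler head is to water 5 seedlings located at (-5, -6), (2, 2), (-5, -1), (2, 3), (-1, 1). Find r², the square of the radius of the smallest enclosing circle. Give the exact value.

32.5

By Welzl's lemma the MEC is supported by two points (diametrically opposite) or three points (on a circumcircle).
The farthest pair is (-5, -6)–(2, 3) with squared distance 130. The circle on this segment as diameter has centre (-1.5, -1.5) and r² = 130/4 = 32.5.
Check (2, 2): distance² to centre = 24.5 ≤ 32.5, so it lies inside.
All remaining points lie in this disk, and no smaller disk contains both endpoints, so this is the minimum enclosing circle.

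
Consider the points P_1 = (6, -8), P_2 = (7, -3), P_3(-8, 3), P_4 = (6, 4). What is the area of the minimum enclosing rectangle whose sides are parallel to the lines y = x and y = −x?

In coordinates u = x + y, v = x − y the rectangle is axis-aligned; the map (x,y)→(u,v) scales areas by 2.
u-values: -2, 4, -5, 10; range = 10 − (-5) = 15.
v-values: 14, 10, -11, 2; range = 14 − (-11) = 25.
Area = (15 × 25) / 2 = 187.5.

187.5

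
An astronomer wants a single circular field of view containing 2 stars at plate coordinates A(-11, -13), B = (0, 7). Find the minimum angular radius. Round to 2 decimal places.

11.41

The smallest circle enclosing two points has them as diameter endpoints.
Centre = midpoint = (-5.5, -3); r² = |AB|²/4 = 521/4 = 130.25.
r = √(130.25) ≈ 11.41.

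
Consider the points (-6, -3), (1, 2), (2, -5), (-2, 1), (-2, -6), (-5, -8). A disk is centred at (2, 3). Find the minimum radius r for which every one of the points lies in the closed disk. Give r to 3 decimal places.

The required radius is the distance from (2, 3) to the farthest point.
Squared distances: 100, 2, 64, 20, 97, 170.
Maximum is 170, attained at (-5, -8).
r = √170 ≈ 13.038.

13.038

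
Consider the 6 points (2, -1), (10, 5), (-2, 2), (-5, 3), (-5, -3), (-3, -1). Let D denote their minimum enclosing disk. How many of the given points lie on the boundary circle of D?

2

The farthest pair is (10, 5)–(-5, -3) with squared distance 289. The circle on this segment as diameter has centre (2.5, 1) and r² = 289/4 = 72.25.
Check (2, -1): distance² to centre = 4.25 ≤ 72.25, so it lies inside.
All remaining points lie in this disk, and no smaller disk contains both endpoints, so this is the minimum enclosing circle.
The points at distance exactly r from the centre are (10, 5), (-5, -3) — 2 points.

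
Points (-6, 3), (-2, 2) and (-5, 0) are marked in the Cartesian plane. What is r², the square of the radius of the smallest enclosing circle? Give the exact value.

1105/242

Call the three points A, B, C in the order given.
Side lengths²: AB² = 17, AC² = 10, BC² = 13.
Since AB² = 17 < 13 + 10 = 23, the triangle is acute, so the smallest enclosing circle is the circumcircle.
Circumcentre = (-91/22, 43/22), r² = 1105/242.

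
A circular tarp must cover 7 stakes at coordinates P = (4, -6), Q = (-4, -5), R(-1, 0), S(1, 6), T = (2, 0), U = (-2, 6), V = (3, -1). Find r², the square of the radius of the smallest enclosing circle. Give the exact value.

By Welzl's lemma the MEC is supported by two points (diametrically opposite) or three points (on a circumcircle).
The minimum enclosing circle is determined by three boundary points: P, Q, U.
Their circumcentre is (2/3, -1/6) with r² = 1625/36.
The farthest remaining point S is at distance² 1373/36 ≤ 1625/36.

1625/36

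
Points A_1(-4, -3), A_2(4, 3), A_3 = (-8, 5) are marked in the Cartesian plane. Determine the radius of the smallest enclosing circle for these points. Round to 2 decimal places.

6.18

Side lengths²: A_1A_2² = 100, A_1A_3² = 80, A_2A_3² = 148.
Since A_2A_3² = 148 < 100 + 80 = 180, the triangle is acute, so the smallest enclosing circle is the circumcircle.
Circumcentre = (-24/11, 32/11), r² = 4625/121.
r = √(4625/121) ≈ 6.18.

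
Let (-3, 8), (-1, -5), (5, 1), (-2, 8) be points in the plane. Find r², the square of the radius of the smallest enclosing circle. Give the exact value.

19549/450

A smallest enclosing disk is always determined by at most three of the input points on its boundary.
The minimum enclosing circle is determined by three boundary points: (-3, 8), (-1, -5), (5, 1).
Their circumcentre is (-47/30, 47/30) with r² = 19549/450.
The farthest remaining point (-2, 8) is at distance² 18709/450 ≤ 19549/450.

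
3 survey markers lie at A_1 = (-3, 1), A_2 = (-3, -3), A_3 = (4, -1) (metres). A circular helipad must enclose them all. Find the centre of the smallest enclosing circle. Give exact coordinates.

Side lengths²: A_1A_2² = 16, A_1A_3² = 53, A_2A_3² = 53.
Since A_2A_3² = 53 < 53 + 16 = 69, the triangle is acute, so the smallest enclosing circle is the circumcircle.
Circumcentre = (3/14, -1), r² = 2809/196.
Centre = (3/14, -1).

(3/14, -1)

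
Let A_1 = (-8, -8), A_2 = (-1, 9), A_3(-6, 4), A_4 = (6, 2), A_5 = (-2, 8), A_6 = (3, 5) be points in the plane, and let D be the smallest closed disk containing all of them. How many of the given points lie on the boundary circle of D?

By Welzl's lemma the MEC is supported by two points (diametrically opposite) or three points (on a circumcircle).
The minimum enclosing circle is determined by three boundary points: A_1, A_2, A_4.
Their circumcentre is (-37/12, -1/12) with r² = 6253/72.
The farthest remaining point A_5 is at distance² 4789/72 ≤ 6253/72.
The points at distance exactly r from the centre are A_1, A_2, A_4 — 3 points.

3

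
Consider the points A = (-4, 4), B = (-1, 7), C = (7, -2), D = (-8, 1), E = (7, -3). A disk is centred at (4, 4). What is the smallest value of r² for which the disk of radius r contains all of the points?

153

The required radius is the distance from (4, 4) to the farthest point.
Squared distances: 64, 34, 45, 153, 58.
Maximum is 153, attained at D.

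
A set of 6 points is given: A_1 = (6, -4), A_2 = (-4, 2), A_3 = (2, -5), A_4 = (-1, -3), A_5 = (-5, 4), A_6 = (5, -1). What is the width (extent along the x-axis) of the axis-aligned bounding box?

max x = 6, min x = -5, so width = 11.

11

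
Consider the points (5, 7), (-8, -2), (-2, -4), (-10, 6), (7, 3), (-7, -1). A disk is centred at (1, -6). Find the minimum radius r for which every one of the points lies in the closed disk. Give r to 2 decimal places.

16.28

The required radius is the distance from (1, -6) to the farthest point.
Squared distances: 185, 97, 13, 265, 117, 89.
Maximum is 265, attained at (-10, 6).
r = √265 ≈ 16.28.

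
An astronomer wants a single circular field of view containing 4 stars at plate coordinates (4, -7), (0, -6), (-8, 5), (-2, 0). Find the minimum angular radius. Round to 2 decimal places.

A smallest enclosing disk is always determined by at most three of the input points on its boundary.
The farthest pair is (4, -7)–(-8, 5) with squared distance 288. The circle on this segment as diameter has centre (-2, -1) and r² = 288/4 = 72.
Check (0, -6): distance² to centre = 29 ≤ 72, so it lies inside.
All remaining points lie in this disk, and no smaller disk contains both endpoints, so this is the minimum enclosing circle.
r = √72 ≈ 8.49.

8.49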